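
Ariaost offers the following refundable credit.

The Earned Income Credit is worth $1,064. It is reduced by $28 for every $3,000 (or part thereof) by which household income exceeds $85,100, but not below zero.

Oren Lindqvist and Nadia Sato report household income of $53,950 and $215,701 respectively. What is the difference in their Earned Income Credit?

$1,064

Oren ($53,950): Earned Income Credit: $53,950 is at or below the $85,100 threshold, so the full $1,064 applies.
Nadia ($215,701): Earned Income Credit: income exceeds $85,100 by $130,601 → 44 increments × $28 = $1,232 ≥ base, so the credit is $0.
Difference: |$1,064 − $0| = $1,064.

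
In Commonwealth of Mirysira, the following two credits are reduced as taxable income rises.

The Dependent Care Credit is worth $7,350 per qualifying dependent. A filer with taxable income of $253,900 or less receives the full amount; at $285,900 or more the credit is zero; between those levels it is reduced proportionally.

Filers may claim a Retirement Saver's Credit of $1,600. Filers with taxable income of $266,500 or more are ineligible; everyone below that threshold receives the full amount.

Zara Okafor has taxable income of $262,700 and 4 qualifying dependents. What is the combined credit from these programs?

Dependent Care Credit: base = 4 × $7,350 = $29,400. $262,700 is $8,800 into a $32,000 phase-out range, leaving 23,200/32,000 of the credit: $29,400 × 23,200/32,000 = $21,315.
Retirement Saver's Credit: $262,700 is below the $266,500 cutoff, so the full $1,600 applies.
Total: $21,315 + $1,600 = $22,915.

$22,915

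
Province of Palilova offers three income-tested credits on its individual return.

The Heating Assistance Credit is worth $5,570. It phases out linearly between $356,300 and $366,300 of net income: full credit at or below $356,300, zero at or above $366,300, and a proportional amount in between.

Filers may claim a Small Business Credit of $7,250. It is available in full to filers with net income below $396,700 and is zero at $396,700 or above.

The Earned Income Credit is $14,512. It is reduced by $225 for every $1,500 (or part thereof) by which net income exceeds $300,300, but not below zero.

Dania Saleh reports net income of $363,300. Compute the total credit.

Heating Assistance Credit: $363,300 is $7,000 into a $10,000 phase-out range, leaving 3,000/10,000 of the credit: $5,570 × 3,000/10,000 = $1,671.
Small Business Credit: $363,300 is below the $396,700 cutoff, so the full $7,250 applies.
Earned Income Credit: income exceeds $300,300 by $63,000, which is 42 full-or-partial $1,500 increments; reduction = 42 × $225 = $9,450, leaving $5,062.
Total: $1,671 + $7,250 + $5,062 = $13,983.

$13,983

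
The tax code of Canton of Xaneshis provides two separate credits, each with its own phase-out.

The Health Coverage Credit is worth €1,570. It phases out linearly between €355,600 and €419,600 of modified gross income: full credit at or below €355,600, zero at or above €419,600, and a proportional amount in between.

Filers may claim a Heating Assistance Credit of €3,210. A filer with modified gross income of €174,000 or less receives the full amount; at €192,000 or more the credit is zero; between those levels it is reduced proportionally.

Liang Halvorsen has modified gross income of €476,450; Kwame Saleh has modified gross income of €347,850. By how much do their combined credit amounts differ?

€1,570

Liang (€476,450): Health Coverage Credit: €476,450 is at or above €419,600, so the credit is €0. Heating Assistance Credit: €476,450 is at or above €192,000, so the credit is €0. total €0 + €0 = €0
Kwame (€347,850): Health Coverage Credit: €347,850 is at or below the €355,600 threshold, so the full €1,570 applies. Heating Assistance Credit: €347,850 is at or above €192,000, so the credit is €0. total €1,570 + €0 = €1,570
Difference: |€0 − €1,570| = €1,570.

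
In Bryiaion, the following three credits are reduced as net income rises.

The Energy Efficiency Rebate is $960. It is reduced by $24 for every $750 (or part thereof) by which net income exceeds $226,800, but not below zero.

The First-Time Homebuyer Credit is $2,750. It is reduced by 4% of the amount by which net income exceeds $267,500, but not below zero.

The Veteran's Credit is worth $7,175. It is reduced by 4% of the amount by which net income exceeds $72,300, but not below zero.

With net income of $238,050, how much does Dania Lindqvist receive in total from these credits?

Energy Efficiency Rebate: income exceeds $226,800 by $11,250, which is 15 full-or-partial $750 increments; reduction = 15 × $24 = $360, leaving $600.
First-Time Homebuyer Credit: $238,050 is at or below the $267,500 threshold, so the full $2,750 applies.
Veteran's Credit: 4% of the $165,750 excess over $72,300 is $6,630; credit = $7,175 − $6,630 = $545.
Total: $600 + $2,750 + $545 = $3,895.

$3,895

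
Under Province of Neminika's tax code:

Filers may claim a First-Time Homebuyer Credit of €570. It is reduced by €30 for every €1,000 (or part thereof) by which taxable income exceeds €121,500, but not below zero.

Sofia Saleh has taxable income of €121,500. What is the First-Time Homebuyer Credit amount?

€570

First-Time Homebuyer Credit: €121,500 is at or below the €121,500 threshold, so the full €570 applies.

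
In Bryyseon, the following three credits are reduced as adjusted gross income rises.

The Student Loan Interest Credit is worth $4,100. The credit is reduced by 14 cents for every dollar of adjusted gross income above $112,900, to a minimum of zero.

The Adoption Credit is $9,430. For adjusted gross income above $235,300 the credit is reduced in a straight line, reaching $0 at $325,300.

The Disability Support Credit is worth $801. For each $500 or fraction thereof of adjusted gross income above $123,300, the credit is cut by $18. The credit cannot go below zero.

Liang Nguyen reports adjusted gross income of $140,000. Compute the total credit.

$9,925

Student Loan Interest Credit: 14% of the $27,100 excess over $112,900 is $3,794; credit = $4,100 − $3,794 = $306.
Adoption Credit: $140,000 is at or below the $235,300 threshold, so the full $9,430 applies.
Disability Support Credit: income exceeds $123,300 by $16,700, which is 34 full-or-partial $500 increments; reduction = 34 × $18 = $612, leaving $189.
Total: $306 + $9,430 + $189 = $9,925.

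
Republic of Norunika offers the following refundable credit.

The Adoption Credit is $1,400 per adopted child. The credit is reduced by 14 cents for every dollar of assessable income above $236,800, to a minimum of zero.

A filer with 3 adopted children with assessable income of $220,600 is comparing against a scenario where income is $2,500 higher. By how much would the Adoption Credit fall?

$0

At $220,600 — base = 3 × $1,400 = $4,200. $220,600 is at or below the $236,800 threshold, so the full $4,200 applies.
At $223,100 — base = 3 × $1,400 = $4,200. $223,100 is at or below the $236,800 threshold, so the full $4,200 applies.
Lost: $4,200 − $4,200 = $0.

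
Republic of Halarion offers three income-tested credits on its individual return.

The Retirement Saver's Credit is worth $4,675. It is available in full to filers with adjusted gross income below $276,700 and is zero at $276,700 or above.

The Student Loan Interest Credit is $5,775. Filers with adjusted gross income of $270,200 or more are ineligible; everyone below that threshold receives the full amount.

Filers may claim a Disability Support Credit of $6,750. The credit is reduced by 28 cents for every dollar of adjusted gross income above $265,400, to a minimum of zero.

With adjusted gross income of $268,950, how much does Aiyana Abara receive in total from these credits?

Retirement Saver's Credit: $268,950 is below the $276,700 cutoff, so the full $4,675 applies.
Student Loan Interest Credit: $268,950 is below the $270,200 cutoff, so the full $5,775 applies.
Disability Support Credit: 28% of the $3,550 excess over $265,400 is $994; credit = $6,750 − $994 = $5,756.
Total: $4,675 + $5,775 + $5,756 = $16,206.

$16,206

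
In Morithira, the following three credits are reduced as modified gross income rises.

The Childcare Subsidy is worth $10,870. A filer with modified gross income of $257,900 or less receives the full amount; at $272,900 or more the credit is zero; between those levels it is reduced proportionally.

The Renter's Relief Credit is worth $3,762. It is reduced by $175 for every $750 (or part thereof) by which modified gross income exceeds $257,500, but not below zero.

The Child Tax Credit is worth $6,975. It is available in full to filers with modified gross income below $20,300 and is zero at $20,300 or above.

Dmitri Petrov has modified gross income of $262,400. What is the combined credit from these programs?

$10,146

Childcare Subsidy: $262,400 is $4,500 into a $15,000 phase-out range, leaving 10,500/15,000 of the credit: $10,870 × 10,500/15,000 = $7,609.
Renter's Relief Credit: income exceeds $257,500 by $4,900, which is 7 full-or-partial $750 increments; reduction = 7 × $175 = $1,225, leaving $2,537.
Child Tax Credit: $262,400 meets or exceeds the $20,300 cutoff, so the credit is $0.
Total: $7,609 + $2,537 + $0 = $10,146.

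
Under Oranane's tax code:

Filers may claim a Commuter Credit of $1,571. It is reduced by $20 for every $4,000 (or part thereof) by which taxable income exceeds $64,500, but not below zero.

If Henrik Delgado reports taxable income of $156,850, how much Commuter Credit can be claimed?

Commuter Credit: income exceeds $64,500 by $92,350, which is 24 full-or-partial $4,000 increments; reduction = 24 × $20 = $480, leaving $1,091.

$1,091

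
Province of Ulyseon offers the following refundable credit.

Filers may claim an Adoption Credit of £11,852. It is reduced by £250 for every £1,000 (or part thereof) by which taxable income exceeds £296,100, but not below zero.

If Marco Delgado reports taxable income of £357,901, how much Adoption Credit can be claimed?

Adoption Credit: income exceeds £296,100 by £61,801 → 62 increments × £250 = £15,500 ≥ base, so the credit is £0.

£0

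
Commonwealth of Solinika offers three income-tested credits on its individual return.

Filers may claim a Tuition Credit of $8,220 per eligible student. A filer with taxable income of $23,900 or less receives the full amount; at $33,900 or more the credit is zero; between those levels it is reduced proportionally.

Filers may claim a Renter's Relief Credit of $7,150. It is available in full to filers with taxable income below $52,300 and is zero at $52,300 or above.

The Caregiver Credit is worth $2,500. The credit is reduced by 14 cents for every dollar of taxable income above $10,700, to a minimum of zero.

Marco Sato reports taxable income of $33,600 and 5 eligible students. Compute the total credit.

Tuition Credit: base = 5 × $8,220 = $41,100. $33,600 is $9,700 into a $10,000 phase-out range, leaving 300/10,000 of the credit: $41,100 × 300/10,000 = $1,233.
Renter's Relief Credit: $33,600 is below the $52,300 cutoff, so the full $7,150 applies.
Caregiver Credit: 14% of the $22,900 excess over $10,700 is $3,206 ≥ base, so the credit is $0.
Total: $1,233 + $7,150 + $0 = $8,383.

$8,383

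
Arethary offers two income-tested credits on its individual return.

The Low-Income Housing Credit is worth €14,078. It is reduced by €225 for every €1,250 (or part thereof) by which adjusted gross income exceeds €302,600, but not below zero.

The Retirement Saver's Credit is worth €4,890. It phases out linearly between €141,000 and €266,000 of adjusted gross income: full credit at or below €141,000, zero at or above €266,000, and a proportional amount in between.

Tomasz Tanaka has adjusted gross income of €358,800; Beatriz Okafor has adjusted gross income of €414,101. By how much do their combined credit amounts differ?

Tomasz (€358,800): Low-Income Housing Credit: income exceeds €302,600 by €56,200, which is 45 full-or-partial €1,250 increments; reduction = 45 × €225 = €10,125, leaving €3,953. Retirement Saver's Credit: €358,800 is at or above €266,000, so the credit is €0. total €3,953 + €0 = €3,953
Beatriz (€414,101): Low-Income Housing Credit: income exceeds €302,600 by €111,501 → 90 increments × €225 = €20,250 ≥ base, so the credit is €0. Retirement Saver's Credit: €414,101 is at or above €266,000, so the credit is €0. total €0 + €0 = €0
Difference: |€3,953 − €0| = €3,953.

€3,953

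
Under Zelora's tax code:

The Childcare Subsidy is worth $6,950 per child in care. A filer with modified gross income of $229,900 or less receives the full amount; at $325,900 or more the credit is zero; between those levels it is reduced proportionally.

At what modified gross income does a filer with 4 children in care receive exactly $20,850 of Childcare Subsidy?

Full credit = 4 × $6,950 = $27,800.
$20,850 is 20,850/27,800 of the full $27,800, so 6,950/27,800 of the $96,000 range has been used: income = $229,900 + $96,000 × 6,950/27,800 = $253,900.

$253,900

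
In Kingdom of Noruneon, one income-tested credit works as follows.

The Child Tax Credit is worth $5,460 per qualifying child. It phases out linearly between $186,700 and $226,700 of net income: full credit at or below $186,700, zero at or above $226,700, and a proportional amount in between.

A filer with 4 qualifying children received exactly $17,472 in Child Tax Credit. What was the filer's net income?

$194,700

Full credit = 4 × $5,460 = $21,840.
$17,472 is 17,472/21,840 of the full $21,840, so 4,368/21,840 of the $40,000 range has been used: income = $186,700 + $40,000 × 4,368/21,840 = $194,700.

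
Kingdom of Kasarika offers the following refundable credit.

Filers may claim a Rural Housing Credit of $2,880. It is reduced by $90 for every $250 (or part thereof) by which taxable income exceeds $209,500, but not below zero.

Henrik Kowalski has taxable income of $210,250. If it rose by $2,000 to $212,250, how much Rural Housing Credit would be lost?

At $210,250 — income exceeds $209,500 by $750, which is 3 full-or-partial $250 increments; reduction = 3 × $90 = $270, leaving $2,610.
At $212,250 — income exceeds $209,500 by $2,750, which is 11 full-or-partial $250 increments; reduction = 11 × $90 = $990, leaving $1,890.
Lost: $2,610 − $1,890 = $720.

$720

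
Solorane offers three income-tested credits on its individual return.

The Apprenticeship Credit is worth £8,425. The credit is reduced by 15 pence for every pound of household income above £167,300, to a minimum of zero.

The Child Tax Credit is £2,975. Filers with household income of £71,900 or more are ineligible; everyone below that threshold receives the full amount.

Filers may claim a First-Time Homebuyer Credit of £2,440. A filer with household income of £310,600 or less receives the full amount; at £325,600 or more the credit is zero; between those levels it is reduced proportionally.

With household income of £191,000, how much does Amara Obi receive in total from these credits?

£7,310

Apprenticeship Credit: 15% of the £23,700 excess over £167,300 is £3,555; credit = £8,425 − £3,555 = £4,870.
Child Tax Credit: £191,000 meets or exceeds the £71,900 cutoff, so the credit is £0.
First-Time Homebuyer Credit: £191,000 is at or below the £310,600 threshold, so the full £2,440 applies.
Total: £4,870 + £0 + £2,440 = £7,310.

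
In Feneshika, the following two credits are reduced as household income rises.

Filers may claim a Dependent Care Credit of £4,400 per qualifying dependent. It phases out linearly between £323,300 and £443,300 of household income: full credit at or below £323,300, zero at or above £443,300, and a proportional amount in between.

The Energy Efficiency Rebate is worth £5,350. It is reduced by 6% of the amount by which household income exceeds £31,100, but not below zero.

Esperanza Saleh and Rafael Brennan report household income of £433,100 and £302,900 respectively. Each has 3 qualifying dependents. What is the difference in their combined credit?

Esperanza (£433,100): Dependent Care Credit: base = 3 × £4,400 = £13,200. £433,100 is £109,800 into a £120,000 phase-out range, leaving 10,200/120,000 of the credit: £13,200 × 10,200/120,000 = £1,122. Energy Efficiency Rebate: 6% of the £402,000 excess over £31,100 is £24,120 ≥ base, so the credit is £0. total £1,122 + £0 = £1,122
Rafael (£302,900): Dependent Care Credit: base = 3 × £4,400 = £13,200. £302,900 is at or below the £323,300 threshold, so the full £13,200 applies. Energy Efficiency Rebate: 6% of the £271,800 excess over £31,100 is £16,308 ≥ base, so the credit is £0. total £13,200 + £0 = £13,200
Difference: |£1,122 − £13,200| = £12,078.

£12,078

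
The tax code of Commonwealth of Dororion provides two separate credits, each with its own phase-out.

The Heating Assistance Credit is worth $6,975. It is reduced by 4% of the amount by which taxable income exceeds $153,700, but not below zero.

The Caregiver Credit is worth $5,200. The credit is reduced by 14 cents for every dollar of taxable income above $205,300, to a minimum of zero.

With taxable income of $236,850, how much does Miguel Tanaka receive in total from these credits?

$4,432

Heating Assistance Credit: 4% of the $83,150 excess over $153,700 is $3,326; credit = $6,975 − $3,326 = $3,649.
Caregiver Credit: 14% of the $31,550 excess over $205,300 is $4,417; credit = $5,200 − $4,417 = $783.
Total: $3,649 + $783 = $4,432.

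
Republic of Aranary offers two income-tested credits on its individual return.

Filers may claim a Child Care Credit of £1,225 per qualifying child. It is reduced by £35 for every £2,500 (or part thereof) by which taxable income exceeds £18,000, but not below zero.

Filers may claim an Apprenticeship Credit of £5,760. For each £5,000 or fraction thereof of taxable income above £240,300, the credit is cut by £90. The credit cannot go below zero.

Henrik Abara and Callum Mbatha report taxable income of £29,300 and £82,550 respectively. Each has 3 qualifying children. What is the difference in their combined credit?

£735

Henrik (£29,300): Child Care Credit: base = 3 × £1,225 = £3,675. income exceeds £18,000 by £11,300, which is 5 full-or-partial £2,500 increments; reduction = 5 × £35 = £175, leaving £3,500. Apprenticeship Credit: £29,300 is at or below the £240,300 threshold, so the full £5,760 applies. total £3,500 + £5,760 = £9,260
Callum (£82,550): Child Care Credit: base = 3 × £1,225 = £3,675. income exceeds £18,000 by £64,550, which is 26 full-or-partial £2,500 increments; reduction = 26 × £35 = £910, leaving £2,765. Apprenticeship Credit: £82,550 is at or below the £240,300 threshold, so the full £5,760 applies. total £2,765 + £5,760 = £8,525
Difference: |£9,260 − £8,525| = £735.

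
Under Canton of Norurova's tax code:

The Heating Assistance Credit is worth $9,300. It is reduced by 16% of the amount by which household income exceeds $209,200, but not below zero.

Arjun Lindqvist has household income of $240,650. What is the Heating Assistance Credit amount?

Heating Assistance Credit: 16% of the $31,450 excess over $209,200 is $5,032; credit = $9,300 − $5,032 = $4,268.

$4,268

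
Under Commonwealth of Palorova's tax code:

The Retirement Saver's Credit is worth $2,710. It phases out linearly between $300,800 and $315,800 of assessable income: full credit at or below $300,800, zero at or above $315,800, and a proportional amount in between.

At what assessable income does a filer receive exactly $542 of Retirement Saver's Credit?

$312,800

$542 is 542/2,710 of the full $2,710, so 2,168/2,710 of the $15,000 range has been used: income = $300,800 + $15,000 × 2,168/2,710 = $312,800.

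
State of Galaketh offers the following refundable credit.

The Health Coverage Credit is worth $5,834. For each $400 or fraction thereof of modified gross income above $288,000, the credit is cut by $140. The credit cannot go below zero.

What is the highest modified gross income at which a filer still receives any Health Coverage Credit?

$304,400

After 41 increments the reduction is 41 × $140 = $5,740, leaving $94; one more increment wipes it out. Increment 41 ends at excess 41 × $400 = $16,400, so the highest qualifying income is $288,000 + $16,400 = $304,400.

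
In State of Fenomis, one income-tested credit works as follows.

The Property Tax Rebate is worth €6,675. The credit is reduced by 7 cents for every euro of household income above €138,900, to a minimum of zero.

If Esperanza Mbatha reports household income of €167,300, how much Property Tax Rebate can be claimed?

€4,687

Property Tax Rebate: 7% of the €28,400 excess over €138,900 is €1,988; credit = €6,675 − €1,988 = €4,687.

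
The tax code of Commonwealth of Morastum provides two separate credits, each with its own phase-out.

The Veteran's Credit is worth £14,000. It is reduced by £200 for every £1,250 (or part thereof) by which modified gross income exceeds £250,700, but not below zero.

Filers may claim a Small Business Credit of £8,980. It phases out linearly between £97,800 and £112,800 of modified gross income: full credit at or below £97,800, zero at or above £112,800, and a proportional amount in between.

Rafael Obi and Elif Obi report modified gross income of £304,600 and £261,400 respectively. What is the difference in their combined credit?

£7,000

Rafael (£304,600): Veteran's Credit: income exceeds £250,700 by £53,900, which is 44 full-or-partial £1,250 increments; reduction = 44 × £200 = £8,800, leaving £5,200. Small Business Credit: £304,600 is at or above £112,800, so the credit is £0. total £5,200 + £0 = £5,200
Elif (£261,400): Veteran's Credit: income exceeds £250,700 by £10,700, which is 9 full-or-partial £1,250 increments; reduction = 9 × £200 = £1,800, leaving £12,200. Small Business Credit: £261,400 is at or above £112,800, so the credit is £0. total £12,200 + £0 = £12,200
Difference: |£5,200 − £12,200| = £7,000.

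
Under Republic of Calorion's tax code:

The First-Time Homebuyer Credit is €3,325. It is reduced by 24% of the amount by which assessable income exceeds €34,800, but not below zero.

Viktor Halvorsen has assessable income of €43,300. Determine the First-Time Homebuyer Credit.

First-Time Homebuyer Credit: 24% of the €8,500 excess over €34,800 is €2,040; credit = €3,325 − €2,040 = €1,285.

€1,285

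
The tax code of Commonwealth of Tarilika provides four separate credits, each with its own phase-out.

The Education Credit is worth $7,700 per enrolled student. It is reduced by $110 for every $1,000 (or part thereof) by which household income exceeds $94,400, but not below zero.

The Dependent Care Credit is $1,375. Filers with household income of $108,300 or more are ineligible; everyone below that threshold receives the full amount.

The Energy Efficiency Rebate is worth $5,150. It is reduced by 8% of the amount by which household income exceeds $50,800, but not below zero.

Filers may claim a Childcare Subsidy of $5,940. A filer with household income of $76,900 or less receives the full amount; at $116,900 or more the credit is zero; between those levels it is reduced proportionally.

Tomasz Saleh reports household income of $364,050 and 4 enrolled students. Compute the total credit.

$1,100

Education Credit: base = 4 × $7,700 = $30,800. income exceeds $94,400 by $269,650, which is 270 full-or-partial $1,000 increments; reduction = 270 × $110 = $29,700, leaving $1,100.
Dependent Care Credit: $364,050 meets or exceeds the $108,300 cutoff, so the credit is $0.
Energy Efficiency Rebate: 8% of the $313,250 excess over $50,800 is $25,060 ≥ base, so the credit is $0.
Childcare Subsidy: $364,050 is at or above $116,900, so the credit is $0.
Total: $1,100 + $0 + $0 + $0 = $1,100.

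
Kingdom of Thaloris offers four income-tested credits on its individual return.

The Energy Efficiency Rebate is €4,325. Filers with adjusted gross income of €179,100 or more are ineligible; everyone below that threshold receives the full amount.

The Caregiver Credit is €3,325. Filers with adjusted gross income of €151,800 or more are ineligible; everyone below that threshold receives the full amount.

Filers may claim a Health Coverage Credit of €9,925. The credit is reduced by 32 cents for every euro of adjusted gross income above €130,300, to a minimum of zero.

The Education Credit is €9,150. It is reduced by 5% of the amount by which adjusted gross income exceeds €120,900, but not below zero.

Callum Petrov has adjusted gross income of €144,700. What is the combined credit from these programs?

Energy Efficiency Rebate: €144,700 is below the €179,100 cutoff, so the full €4,325 applies.
Caregiver Credit: €144,700 is below the €151,800 cutoff, so the full €3,325 applies.
Health Coverage Credit: 32% of the €14,400 excess over €130,300 is €4,608; credit = €9,925 − €4,608 = €5,317.
Education Credit: 5% of the €23,800 excess over €120,900 is €1,190; credit = €9,150 − €1,190 = €7,960.
Total: €4,325 + €3,325 + €5,317 + €7,960 = €20,927.

€20,927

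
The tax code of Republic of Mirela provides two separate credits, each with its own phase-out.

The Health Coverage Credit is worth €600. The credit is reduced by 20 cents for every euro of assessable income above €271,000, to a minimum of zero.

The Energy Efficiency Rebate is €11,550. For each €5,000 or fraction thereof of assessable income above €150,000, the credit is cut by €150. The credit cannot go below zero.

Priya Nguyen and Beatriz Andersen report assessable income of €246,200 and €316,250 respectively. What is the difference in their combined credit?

€2,700

Priya (€246,200): Health Coverage Credit: €246,200 is at or below the €271,000 threshold, so the full €600 applies. Energy Efficiency Rebate: income exceeds €150,000 by €96,200, which is 20 full-or-partial €5,000 increments; reduction = 20 × €150 = €3,000, leaving €8,550. total €600 + €8,550 = €9,150
Beatriz (€316,250): Health Coverage Credit: 20% of the €45,250 excess over €271,000 is €9,050 ≥ base, so the credit is €0. Energy Efficiency Rebate: income exceeds €150,000 by €166,250, which is 34 full-or-partial €5,000 increments; reduction = 34 × €150 = €5,100, leaving €6,450. total €0 + €6,450 = €6,450
Difference: |€9,150 − €6,450| = €2,700.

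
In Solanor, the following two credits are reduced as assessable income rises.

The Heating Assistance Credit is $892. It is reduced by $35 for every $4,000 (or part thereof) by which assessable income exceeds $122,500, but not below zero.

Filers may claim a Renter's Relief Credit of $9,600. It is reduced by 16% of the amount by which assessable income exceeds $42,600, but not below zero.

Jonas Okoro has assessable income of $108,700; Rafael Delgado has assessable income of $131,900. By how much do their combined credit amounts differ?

Jonas ($108,700): Heating Assistance Credit: $108,700 is at or below the $122,500 threshold, so the full $892 applies. Renter's Relief Credit: 16% of the $66,100 excess over $42,600 is $10,576 ≥ base, so the credit is $0. total $892 + $0 = $892
Rafael ($131,900): Heating Assistance Credit: income exceeds $122,500 by $9,400, which is 3 full-or-partial $4,000 increments; reduction = 3 × $35 = $105, leaving $787. Renter's Relief Credit: 16% of the $89,300 excess over $42,600 is $14,288 ≥ base, so the credit is $0. total $787 + $0 = $787
Difference: |$892 − $787| = $105.

$105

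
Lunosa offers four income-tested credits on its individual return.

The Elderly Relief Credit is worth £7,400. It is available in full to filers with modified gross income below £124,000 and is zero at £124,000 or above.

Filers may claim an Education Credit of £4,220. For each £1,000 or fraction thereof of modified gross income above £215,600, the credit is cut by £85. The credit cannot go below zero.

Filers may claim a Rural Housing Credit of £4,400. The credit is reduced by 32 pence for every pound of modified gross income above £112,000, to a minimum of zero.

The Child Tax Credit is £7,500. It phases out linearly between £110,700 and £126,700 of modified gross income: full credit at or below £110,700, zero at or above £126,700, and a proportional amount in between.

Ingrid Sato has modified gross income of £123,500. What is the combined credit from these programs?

Elderly Relief Credit: £123,500 is below the £124,000 cutoff, so the full £7,400 applies.
Education Credit: £123,500 is at or below the £215,600 threshold, so the full £4,220 applies.
Rural Housing Credit: 32% of the £11,500 excess over £112,000 is £3,680; credit = £4,400 − £3,680 = £720.
Child Tax Credit: £123,500 is £12,800 into a £16,000 phase-out range, leaving 3,200/16,000 of the credit: £7,500 × 3,200/16,000 = £1,500.
Total: £7,400 + £4,220 + £720 + £1,500 = £13,840.

£13,840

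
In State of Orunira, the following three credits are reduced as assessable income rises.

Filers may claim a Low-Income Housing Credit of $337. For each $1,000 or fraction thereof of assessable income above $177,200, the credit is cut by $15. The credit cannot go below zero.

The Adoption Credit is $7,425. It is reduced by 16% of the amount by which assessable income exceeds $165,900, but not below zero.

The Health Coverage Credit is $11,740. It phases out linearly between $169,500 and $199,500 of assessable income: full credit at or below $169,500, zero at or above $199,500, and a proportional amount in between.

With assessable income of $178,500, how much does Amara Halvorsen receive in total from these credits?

Low-Income Housing Credit: income exceeds $177,200 by $1,300, which is 2 full-or-partial $1,000 increments; reduction = 2 × $15 = $30, leaving $307.
Adoption Credit: 16% of the $12,600 excess over $165,900 is $2,016; credit = $7,425 − $2,016 = $5,409.
Health Coverage Credit: $178,500 is $9,000 into a $30,000 phase-out range, leaving 21,000/30,000 of the credit: $11,740 × 21,000/30,000 = $8,218.
Total: $307 + $5,409 + $8,218 = $13,934.

$13,934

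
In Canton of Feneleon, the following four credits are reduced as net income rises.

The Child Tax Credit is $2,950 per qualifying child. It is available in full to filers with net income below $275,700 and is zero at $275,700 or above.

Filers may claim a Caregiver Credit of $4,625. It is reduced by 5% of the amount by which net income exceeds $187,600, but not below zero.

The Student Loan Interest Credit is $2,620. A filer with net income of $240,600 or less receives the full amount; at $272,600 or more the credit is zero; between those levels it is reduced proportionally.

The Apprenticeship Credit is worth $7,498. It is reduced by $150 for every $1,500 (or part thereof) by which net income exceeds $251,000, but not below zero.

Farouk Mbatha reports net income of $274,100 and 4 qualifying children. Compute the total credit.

Child Tax Credit: base = 4 × $2,950 = $11,800. $274,100 is below the $275,700 cutoff, so the full $11,800 applies.
Caregiver Credit: 5% of the $86,500 excess over $187,600 is $4,325; credit = $4,625 − $4,325 = $300.
Student Loan Interest Credit: $274,100 is at or above $272,600, so the credit is $0.
Apprenticeship Credit: income exceeds $251,000 by $23,100, which is 16 full-or-partial $1,500 increments; reduction = 16 × $150 = $2,400, leaving $5,098.
Total: $11,800 + $300 + $0 + $5,098 = $17,198.

$17,198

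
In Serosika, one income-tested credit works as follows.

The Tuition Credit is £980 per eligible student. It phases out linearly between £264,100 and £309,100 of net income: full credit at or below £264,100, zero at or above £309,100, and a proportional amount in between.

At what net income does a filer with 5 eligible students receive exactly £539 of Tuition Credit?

Full credit = 5 × £980 = £4,900.
£539 is 539/4,900 of the full £4,900, so 4,361/4,900 of the £45,000 range has been used: income = £264,100 + £45,000 × 4,361/4,900 = £304,150.

£304,150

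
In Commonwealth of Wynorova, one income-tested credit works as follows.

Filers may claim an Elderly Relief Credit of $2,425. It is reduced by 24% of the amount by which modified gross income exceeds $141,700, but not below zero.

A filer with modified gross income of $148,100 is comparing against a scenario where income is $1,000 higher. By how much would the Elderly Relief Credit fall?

$240

At $148,100 — 24% of the $6,400 excess over $141,700 is $1,536; credit = $2,425 − $1,536 = $889.
At $149,100 — 24% of the $7,400 excess over $141,700 is $1,776; credit = $2,425 − $1,776 = $649.
Lost: $889 − $649 = $240.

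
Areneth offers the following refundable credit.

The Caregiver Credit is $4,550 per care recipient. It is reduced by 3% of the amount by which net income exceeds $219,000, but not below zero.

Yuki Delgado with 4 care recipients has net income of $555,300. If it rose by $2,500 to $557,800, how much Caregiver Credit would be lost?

$75

At $555,300 — base = 4 × $4,550 = $18,200. 3% of the $336,300 excess over $219,000 is $10,089; credit = $18,200 − $10,089 = $8,111.
At $557,800 — base = 4 × $4,550 = $18,200. 3% of the $338,800 excess over $219,000 is $10,164; credit = $18,200 − $10,164 = $8,036.
Lost: $8,111 − $8,036 = $75.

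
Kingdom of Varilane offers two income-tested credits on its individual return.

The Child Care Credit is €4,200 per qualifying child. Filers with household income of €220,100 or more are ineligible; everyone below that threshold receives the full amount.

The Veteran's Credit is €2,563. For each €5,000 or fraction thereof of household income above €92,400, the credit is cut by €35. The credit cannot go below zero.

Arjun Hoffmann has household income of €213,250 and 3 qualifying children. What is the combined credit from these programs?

€14,288

Child Care Credit: base = 3 × €4,200 = €12,600. €213,250 is below the €220,100 cutoff, so the full €12,600 applies.
Veteran's Credit: income exceeds €92,400 by €120,850, which is 25 full-or-partial €5,000 increments; reduction = 25 × €35 = €875, leaving €1,688.
Total: €12,600 + €1,688 = €14,288.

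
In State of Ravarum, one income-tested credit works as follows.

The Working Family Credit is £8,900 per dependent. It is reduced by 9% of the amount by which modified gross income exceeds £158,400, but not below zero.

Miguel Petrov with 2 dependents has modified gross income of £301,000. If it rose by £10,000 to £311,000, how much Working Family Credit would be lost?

£900

At £301,000 — base = 2 × £8,900 = £17,800. 9% of the £142,600 excess over £158,400 is £12,834; credit = £17,800 − £12,834 = £4,966.
At £311,000 — base = 2 × £8,900 = £17,800. 9% of the £152,600 excess over £158,400 is £13,734; credit = £17,800 − £13,734 = £4,066.
Lost: £4,966 − £4,066 = £900.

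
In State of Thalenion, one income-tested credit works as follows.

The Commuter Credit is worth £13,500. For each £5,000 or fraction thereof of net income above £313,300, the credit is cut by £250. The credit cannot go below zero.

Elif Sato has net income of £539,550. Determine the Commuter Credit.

Commuter Credit: income exceeds £313,300 by £226,250, which is 46 full-or-partial £5,000 increments; reduction = 46 × £250 = £11,500, leaving £2,000.

£2,000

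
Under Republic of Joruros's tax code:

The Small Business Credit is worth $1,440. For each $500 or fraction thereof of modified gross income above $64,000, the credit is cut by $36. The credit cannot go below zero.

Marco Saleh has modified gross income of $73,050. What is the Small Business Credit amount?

Small Business Credit: income exceeds $64,000 by $9,050, which is 19 full-or-partial $500 increments; reduction = 19 × $36 = $684, leaving $756.

$756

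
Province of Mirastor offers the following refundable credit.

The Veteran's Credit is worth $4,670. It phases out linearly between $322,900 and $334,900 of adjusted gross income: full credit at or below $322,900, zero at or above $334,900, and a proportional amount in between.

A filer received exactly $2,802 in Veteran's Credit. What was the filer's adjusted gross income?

$327,700

$2,802 is 2,802/4,670 of the full $4,670, so 1,868/4,670 of the $12,000 range has been used: income = $322,900 + $12,000 × 1,868/4,670 = $327,700.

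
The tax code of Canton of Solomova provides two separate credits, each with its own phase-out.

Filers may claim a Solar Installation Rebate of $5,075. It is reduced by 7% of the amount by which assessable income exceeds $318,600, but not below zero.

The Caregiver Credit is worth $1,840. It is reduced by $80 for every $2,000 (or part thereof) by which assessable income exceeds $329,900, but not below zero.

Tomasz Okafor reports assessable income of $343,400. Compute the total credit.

Solar Installation Rebate: 7% of the $24,800 excess over $318,600 is $1,736; credit = $5,075 − $1,736 = $3,339.
Caregiver Credit: income exceeds $329,900 by $13,500, which is 7 full-or-partial $2,000 increments; reduction = 7 × $80 = $560, leaving $1,280.
Total: $3,339 + $1,280 = $4,619.

$4,619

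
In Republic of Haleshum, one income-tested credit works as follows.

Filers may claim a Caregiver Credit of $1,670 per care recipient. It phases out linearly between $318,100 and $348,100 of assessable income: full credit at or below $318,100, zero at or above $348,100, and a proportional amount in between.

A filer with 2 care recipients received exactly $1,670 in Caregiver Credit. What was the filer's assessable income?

$333,100

Full credit = 2 × $1,670 = $3,340.
$1,670 is 1,670/3,340 of the full $3,340, so 1,670/3,340 of the $30,000 range has been used: income = $318,100 + $30,000 × 1,670/3,340 = $333,100.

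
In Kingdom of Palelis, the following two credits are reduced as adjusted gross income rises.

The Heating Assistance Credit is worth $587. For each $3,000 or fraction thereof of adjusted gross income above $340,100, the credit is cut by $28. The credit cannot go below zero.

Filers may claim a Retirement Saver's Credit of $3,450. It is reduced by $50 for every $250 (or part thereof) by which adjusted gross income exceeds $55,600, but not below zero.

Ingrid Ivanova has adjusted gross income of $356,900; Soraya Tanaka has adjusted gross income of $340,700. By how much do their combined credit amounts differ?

$140

Ingrid ($356,900): Heating Assistance Credit: income exceeds $340,100 by $16,800, which is 6 full-or-partial $3,000 increments; reduction = 6 × $28 = $168, leaving $419. Retirement Saver's Credit: income exceeds $55,600 by $301,300 → 1206 increments × $50 = $60,300 ≥ base, so the credit is $0. total $419 + $0 = $419
Soraya ($340,700): Heating Assistance Credit: income exceeds $340,100 by $600, which is 1 full-or-partial $3,000 increment; reduction = 1 × $28 = $28, leaving $559. Retirement Saver's Credit: income exceeds $55,600 by $285,100 → 1141 increments × $50 = $57,050 ≥ base, so the credit is $0. total $559 + $0 = $559
Difference: |$419 − $559| = $140.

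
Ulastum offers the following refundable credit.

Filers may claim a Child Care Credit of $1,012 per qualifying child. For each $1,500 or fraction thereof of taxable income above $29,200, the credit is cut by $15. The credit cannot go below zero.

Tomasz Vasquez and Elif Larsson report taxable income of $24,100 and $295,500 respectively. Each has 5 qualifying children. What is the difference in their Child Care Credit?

Tomasz ($24,100): Child Care Credit: base = 5 × $1,012 = $5,060. $24,100 is at or below the $29,200 threshold, so the full $5,060 applies.
Elif ($295,500): Child Care Credit: base = 5 × $1,012 = $5,060. income exceeds $29,200 by $266,300, which is 178 full-or-partial $1,500 increments; reduction = 178 × $15 = $2,670, leaving $2,390.
Difference: |$5,060 − $2,390| = $2,670.

$2,670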